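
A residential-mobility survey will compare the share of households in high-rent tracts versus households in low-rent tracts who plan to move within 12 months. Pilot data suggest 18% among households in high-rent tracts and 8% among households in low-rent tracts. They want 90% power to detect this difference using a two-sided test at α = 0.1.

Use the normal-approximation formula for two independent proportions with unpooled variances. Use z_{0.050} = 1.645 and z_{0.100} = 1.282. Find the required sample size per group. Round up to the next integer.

n = 190 per group

n = (z_{α/2} + z_β)² · [p₁(1−p₁) + p₂(1−p₂)] / (p₁ − p₂)²
  = (1.645 + 1.282)² · (0.18·0.82 + 0.08·0.92) / (0.10)²
  = (2.927)² · (0.1476 + 0.0736) / 0.0100
  = 8.5673 · 0.2212 / 0.0100
  = 189.51
Round up → n = 190 per group.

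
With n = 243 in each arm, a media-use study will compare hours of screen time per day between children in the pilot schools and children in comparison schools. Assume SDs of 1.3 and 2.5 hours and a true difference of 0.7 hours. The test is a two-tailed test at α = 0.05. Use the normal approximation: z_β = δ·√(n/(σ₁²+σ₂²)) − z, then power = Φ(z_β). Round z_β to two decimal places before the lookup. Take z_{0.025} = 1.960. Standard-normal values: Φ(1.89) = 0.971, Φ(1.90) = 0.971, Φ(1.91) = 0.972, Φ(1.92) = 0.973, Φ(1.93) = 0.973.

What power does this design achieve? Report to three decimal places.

z_β = δ·√(n/(σ₁²+σ₂²)) − z_{α/2}
    = 0.7 · √(243/7.94) − 1.960
    = 0.7 · 5.53214 − 1.960
    = 3.8725 − 1.960 = 1.9125 → 1.91
Power = Φ(1.91) = 0.972.

Power ≈ 0.972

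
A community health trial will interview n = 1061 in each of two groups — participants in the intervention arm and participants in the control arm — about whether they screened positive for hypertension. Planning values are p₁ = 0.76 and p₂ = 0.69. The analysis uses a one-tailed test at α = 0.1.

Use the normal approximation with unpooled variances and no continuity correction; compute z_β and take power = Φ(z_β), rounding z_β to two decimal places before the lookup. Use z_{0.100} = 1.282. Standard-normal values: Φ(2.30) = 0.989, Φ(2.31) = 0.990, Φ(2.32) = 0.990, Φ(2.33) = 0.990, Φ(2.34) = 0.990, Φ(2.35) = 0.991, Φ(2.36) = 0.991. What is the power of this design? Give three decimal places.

z_β = |p₁−p₂|·√(n/[p₁q₁+p₂q₂]) − z_α
    = 0.07 · √(1061/0.3963) − 1.282
    = 0.07 · 51.7423 − 1.282
    = 3.6220 − 1.282 = 2.3400 → 2.34
Power = Φ(2.34) = 0.990.

Power ≈ 0.990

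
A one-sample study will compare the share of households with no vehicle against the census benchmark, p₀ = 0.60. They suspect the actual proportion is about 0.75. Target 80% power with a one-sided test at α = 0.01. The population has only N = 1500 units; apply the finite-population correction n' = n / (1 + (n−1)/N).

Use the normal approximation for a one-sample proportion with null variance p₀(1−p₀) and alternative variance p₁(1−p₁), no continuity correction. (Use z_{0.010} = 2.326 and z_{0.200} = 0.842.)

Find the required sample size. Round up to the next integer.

n = [z_α·√(p₀q₀) + z_β·√(p₁q₁)]² / (p₁ − p₀)²
  = [2.326·√(0.60·0.40) + 0.842·√(0.75·0.25)]² / (0.15)²
  = [2.326·0.4899 + 0.842·0.4330]² / 0.0225
  = [1.5041]² / 0.0225
  = 100.55
Finite-population correction (N = 1500): 100.55 / (1 + (100.55 − 1)/1500) = 94.29.
Round up → n = 95.

n = 95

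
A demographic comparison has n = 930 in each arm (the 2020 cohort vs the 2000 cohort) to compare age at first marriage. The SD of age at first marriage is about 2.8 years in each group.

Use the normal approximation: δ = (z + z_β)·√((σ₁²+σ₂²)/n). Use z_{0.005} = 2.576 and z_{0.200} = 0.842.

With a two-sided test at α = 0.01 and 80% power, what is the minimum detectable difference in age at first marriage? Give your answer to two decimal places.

Minimum detectable difference ≈ 0.44 years

δ = (z_{α/2} + z_β) · √((σ₁²+σ₂²)/n)
  = (2.576 + 0.842) · √(15.68/930)
  = 3.418 · √0.01686
  = 3.418 · 0.1298
  = 0.4438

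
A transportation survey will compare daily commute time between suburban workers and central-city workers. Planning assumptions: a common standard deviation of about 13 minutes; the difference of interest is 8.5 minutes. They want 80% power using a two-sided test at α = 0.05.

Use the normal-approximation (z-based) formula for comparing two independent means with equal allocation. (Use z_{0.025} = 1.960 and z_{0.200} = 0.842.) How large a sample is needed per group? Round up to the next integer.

n = (z_{α/2} + z_β)² · (σ₁² + σ₂²) / δ²
  = (1.960 + 0.842)² · (2·13² = 338) / 8.5²
  = 7.8512 · 338 / 72.25
  = 36.73
Round up → n = 37 per group.

n = 37 per group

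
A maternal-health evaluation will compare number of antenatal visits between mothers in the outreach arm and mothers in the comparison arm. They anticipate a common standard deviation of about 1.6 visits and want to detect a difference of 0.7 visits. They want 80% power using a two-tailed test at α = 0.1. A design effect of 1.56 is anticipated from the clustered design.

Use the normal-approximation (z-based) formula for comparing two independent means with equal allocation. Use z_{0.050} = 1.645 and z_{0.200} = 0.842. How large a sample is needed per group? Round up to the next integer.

n = (z_{α/2} + z_β)² · (σ₁² + σ₂²) / δ²
  = (1.645 + 0.842)² · (2·1.6² = 5.12) / 0.7²
  = 6.1852 · 5.12 / 0.49
  = 64.63
Design effect: 1.56 × 64.63 = 100.82.
Round up → n = 101 per group.

n = 101 per group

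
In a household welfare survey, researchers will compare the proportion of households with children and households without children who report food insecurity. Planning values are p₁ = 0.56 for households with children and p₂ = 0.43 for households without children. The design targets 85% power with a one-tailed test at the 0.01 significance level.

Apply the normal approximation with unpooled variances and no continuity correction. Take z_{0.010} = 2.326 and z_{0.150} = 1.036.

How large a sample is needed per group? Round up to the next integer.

n = (z_α + z_β)² · [p₁(1−p₁) + p₂(1−p₂)] / (p₁ − p₂)²
  = (2.326 + 1.036)² · (0.56·0.44 + 0.43·0.57) / (0.13)²
  = (3.362)² · (0.2464 + 0.2451) / 0.0169
  = 11.3030 · 0.4915 / 0.0169
  = 328.72
Round up → n = 329 per group.

n = 329 per group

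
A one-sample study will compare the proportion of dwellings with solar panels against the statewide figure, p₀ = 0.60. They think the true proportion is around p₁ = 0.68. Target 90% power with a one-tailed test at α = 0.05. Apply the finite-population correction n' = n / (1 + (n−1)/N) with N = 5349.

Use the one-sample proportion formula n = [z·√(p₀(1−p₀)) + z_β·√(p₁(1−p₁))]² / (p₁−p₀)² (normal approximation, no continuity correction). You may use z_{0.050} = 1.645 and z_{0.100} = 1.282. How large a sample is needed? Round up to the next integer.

n = [z_α·√(p₀q₀) + z_β·√(p₁q₁)]² / (p₁ − p₀)²
  = [1.645·√(0.60·0.40) + 1.282·√(0.68·0.32)]² / (0.08)²
  = [1.645·0.4899 + 1.282·0.4665]² / 0.0064
  = [1.4039]² / 0.0064
  = 307.96
Finite-population correction (N = 5349): 307.96 / (1 + (307.96 − 1)/5349) = 291.25.
Round up → n = 292.

n = 292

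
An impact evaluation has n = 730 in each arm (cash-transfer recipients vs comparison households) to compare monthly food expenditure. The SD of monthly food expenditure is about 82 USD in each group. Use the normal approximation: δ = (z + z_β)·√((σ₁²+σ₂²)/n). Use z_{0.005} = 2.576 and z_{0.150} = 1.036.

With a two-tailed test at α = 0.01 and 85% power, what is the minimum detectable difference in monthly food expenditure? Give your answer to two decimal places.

δ = (z_{α/2} + z_β) · √((σ₁²+σ₂²)/n)
  = (2.576 + 1.036) · √(13448/730)
  = 3.612 · √18.4219
  = 3.612 · 4.2921
  = 15.5030

Minimum detectable difference ≈ 15.50 USD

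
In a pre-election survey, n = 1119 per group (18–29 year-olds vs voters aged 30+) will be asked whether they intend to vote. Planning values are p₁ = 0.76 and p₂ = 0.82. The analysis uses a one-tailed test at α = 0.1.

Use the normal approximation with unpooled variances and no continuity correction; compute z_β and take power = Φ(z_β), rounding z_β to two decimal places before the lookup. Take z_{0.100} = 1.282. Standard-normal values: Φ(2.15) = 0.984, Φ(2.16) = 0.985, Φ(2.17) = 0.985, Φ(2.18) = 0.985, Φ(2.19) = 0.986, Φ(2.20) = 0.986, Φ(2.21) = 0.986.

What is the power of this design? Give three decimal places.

z_β = |p₁−p₂|·√(n/[p₁q₁+p₂q₂]) − z_α
    = 0.06 · √(1119/0.3300) − 1.282
    = 0.06 · 58.2315 − 1.282
    = 3.4939 − 1.282 = 2.2119 → 2.21
Power = Φ(2.21) = 0.986.

Power ≈ 0.986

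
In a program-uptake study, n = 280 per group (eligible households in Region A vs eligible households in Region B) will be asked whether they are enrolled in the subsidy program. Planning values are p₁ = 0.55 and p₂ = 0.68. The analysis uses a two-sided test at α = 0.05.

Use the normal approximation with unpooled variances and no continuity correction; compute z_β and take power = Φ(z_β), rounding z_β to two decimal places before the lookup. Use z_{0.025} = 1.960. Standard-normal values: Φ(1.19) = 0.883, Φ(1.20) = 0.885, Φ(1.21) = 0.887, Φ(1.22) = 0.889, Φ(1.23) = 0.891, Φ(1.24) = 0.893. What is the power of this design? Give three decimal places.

Power ≈ 0.891

z_β = |p₁−p₂|·√(n/[p₁q₁+p₂q₂]) − z_{α/2}
    = 0.13 · √(280/0.4651) − 1.960
    = 0.13 · 24.5361 − 1.960
    = 3.1897 − 1.960 = 1.2297 → 1.23
Power = Φ(1.23) = 0.891.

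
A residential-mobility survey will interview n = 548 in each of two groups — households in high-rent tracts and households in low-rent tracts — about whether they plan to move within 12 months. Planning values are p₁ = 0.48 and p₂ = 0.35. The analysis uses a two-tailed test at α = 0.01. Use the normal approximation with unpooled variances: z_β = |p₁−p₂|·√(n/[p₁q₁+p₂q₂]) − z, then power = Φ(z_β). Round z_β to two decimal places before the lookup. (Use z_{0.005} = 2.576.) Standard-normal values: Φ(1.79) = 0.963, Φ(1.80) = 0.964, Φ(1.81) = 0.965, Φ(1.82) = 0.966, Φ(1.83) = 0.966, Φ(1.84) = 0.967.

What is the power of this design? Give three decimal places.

z_β = |p₁−p₂|·√(n/[p₁q₁+p₂q₂]) − z_{α/2}
    = 0.13 · √(548/0.4771) − 2.576
    = 0.13 · 33.8911 − 2.576
    = 4.4058 − 2.576 = 1.8298 → 1.83
Power = Φ(1.83) = 0.966.

Power ≈ 0.966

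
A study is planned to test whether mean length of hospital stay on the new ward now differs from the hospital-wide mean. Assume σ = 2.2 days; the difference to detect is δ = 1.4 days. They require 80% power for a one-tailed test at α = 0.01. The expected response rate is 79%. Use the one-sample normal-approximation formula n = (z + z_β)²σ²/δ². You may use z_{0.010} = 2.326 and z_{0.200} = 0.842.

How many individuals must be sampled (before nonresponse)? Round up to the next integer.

n = 32

n = (z_α + z_β)² · σ² / δ²
  = (2.326 + 0.842)² · 2.2² / 1.4²
  = 10.0362 · 4.84 / 1.96
  = 24.78
Adjust for 79% response: 24.78 / 0.79 = 31.37.
Round up → n = 32.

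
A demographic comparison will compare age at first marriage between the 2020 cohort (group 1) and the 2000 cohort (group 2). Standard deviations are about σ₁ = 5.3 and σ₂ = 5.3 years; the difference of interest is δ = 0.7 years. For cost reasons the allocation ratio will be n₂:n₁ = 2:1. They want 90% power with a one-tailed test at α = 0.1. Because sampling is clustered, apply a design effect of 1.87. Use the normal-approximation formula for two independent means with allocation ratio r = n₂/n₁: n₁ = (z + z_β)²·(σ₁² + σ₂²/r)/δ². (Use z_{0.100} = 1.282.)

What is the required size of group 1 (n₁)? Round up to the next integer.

n₁ = (z_α + z_β)² · (σ₁² + σ₂²/r) / δ²
   = (1.282 + 1.282)² · (5.3² + 5.3²/2) / 0.7²
   = 6.5741 · (28.09 + 14.045) / 0.49
   = 6.5741 · 42.135 / 0.49
   = 565.31
Design effect: 1.87 × 565.31 = 1057.12.
Round up → n₁ = 1058; n₂ = r·n₁ = 2 × 1058 = 2116.

n₁ = 1058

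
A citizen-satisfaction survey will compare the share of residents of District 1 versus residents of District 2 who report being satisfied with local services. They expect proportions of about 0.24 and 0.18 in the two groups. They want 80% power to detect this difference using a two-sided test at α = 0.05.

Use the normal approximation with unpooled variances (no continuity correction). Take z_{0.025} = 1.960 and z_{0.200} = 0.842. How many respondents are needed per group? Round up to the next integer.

n = 720 per group

n = (z_{α/2} + z_β)² · [p₁(1−p₁) + p₂(1−p₂)] / (p₁ − p₂)²
  = (1.960 + 0.842)² · (0.24·0.76 + 0.18·0.82) / (0.06)²
  = (2.802)² · (0.1824 + 0.1476) / 0.0036
  = 7.8512 · 0.3300 / 0.0036
  = 719.69
Round up → n = 720 per group.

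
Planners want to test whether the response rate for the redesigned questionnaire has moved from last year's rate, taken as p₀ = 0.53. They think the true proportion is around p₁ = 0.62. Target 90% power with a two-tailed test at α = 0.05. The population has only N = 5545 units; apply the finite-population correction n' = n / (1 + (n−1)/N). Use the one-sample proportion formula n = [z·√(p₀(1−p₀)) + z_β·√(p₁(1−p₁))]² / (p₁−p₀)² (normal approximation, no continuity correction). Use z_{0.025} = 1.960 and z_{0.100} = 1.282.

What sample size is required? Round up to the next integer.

n = 300

n = [z_{α/2}·√(p₀q₀) + z_β·√(p₁q₁)]² / (p₁ − p₀)²
  = [1.960·√(0.53·0.47) + 1.282·√(0.62·0.38)]² / (0.09)²
  = [1.960·0.4991 + 1.282·0.4854]² / 0.0081
  = [1.6005]² / 0.0081
  = 316.25
Finite-population correction (N = 5545): 316.25 / (1 + (316.25 − 1)/5545) = 299.23.
Round up → n = 300.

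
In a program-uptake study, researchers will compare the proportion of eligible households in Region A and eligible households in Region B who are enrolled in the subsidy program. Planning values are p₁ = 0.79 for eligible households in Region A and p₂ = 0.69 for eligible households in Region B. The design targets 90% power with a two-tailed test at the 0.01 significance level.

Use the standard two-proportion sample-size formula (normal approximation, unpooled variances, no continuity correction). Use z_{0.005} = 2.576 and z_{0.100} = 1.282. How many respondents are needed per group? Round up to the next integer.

n = (z_{α/2} + z_β)² · [p₁(1−p₁) + p₂(1−p₂)] / (p₁ − p₂)²
  = (2.576 + 1.282)² · (0.79·0.21 + 0.69·0.31) / (0.10)²
  = (3.858)² · (0.1659 + 0.2139) / 0.0100
  = 14.8842 · 0.3798 / 0.0100
  = 565.30
Round up → n = 566 per group.

n = 566 per group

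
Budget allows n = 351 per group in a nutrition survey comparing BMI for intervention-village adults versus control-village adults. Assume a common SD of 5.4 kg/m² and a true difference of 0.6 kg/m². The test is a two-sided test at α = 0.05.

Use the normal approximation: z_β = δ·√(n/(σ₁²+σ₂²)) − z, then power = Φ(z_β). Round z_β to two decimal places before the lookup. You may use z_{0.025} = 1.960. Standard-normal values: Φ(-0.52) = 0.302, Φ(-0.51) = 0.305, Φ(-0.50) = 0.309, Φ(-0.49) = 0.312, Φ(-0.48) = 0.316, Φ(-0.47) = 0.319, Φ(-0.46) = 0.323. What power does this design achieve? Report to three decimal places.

z_β = δ·√(n/(σ₁²+σ₂²)) − z_{α/2}
    = 0.6 · √(351/58.32) − 1.960
    = 0.6 · 2.45327 − 1.960
    = 1.4720 − 1.960 = -0.4880 → -0.49
Power = Φ(-0.49) = 0.312.

Power ≈ 0.312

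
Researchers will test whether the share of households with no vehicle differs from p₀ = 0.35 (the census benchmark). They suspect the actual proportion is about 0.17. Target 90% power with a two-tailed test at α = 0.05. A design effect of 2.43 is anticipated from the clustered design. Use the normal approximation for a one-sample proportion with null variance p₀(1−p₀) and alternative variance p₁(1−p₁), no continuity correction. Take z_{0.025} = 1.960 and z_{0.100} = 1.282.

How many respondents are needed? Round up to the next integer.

n = [z_{α/2}·√(p₀q₀) + z_β·√(p₁q₁)]² / (p₁ − p₀)²
  = [1.960·√(0.35·0.65) + 1.282·√(0.17·0.83)]² / (-0.18)²
  = [1.960·0.4770 + 1.282·0.3756]² / 0.0324
  = [1.4164]² / 0.0324
  = 61.92
Design effect: 2.43 × 61.92 = 150.47.
Round up → n = 151.

n = 151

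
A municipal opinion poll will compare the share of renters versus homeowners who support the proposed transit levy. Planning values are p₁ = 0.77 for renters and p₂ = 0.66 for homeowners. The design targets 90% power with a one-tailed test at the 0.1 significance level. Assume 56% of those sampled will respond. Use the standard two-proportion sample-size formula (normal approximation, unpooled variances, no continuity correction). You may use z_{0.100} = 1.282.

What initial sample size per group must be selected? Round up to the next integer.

n = 390 per group

n = (z_α + z_β)² · [p₁(1−p₁) + p₂(1−p₂)] / (p₁ − p₂)²
  = (1.282 + 1.282)² · (0.77·0.23 + 0.66·0.34) / (0.11)²
  = (2.564)² · (0.1771 + 0.2244) / 0.0121
  = 6.5741 · 0.4015 / 0.0121
  = 218.14
Adjust for 56% response: 218.14 / 0.56 = 389.54.
Round up → n = 390 per group.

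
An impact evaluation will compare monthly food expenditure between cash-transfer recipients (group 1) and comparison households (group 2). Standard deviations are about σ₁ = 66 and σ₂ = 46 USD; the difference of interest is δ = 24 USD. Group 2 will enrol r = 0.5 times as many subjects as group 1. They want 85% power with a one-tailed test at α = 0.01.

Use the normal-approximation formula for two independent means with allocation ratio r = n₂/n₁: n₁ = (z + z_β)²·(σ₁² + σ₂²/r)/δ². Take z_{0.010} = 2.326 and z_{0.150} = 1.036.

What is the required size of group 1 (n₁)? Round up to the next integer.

n₁ = (z_α + z_β)² · (σ₁² + σ₂²/r) / δ²
   = (2.326 + 1.036)² · (66² + 46²/0.5) / 24²
   = 11.3030 · (4356 + 4232) / 576
   = 11.3030 · 8588 / 576
   = 168.53
Round up → n₁ = 169; n₂ = r·n₁ = 0.5 × 169 = 85.

n₁ = 169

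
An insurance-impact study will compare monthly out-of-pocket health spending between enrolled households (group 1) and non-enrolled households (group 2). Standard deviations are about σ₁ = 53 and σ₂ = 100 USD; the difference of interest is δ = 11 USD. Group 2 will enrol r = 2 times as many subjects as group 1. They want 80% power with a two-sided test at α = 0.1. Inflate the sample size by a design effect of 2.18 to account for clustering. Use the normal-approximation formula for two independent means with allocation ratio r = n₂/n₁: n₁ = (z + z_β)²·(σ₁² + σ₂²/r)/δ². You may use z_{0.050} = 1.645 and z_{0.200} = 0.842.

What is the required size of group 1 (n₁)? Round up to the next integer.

n₁ = 871

n₁ = (z_{α/2} + z_β)² · (σ₁² + σ₂²/r) / δ²
   = (1.645 + 0.842)² · (53² + 100²/2) / 11²
   = 6.1852 · (2809 + 5000) / 121
   = 6.1852 · 7809 / 121
   = 399.17
Design effect: 2.18 × 399.17 = 870.20.
Round up → n₁ = 871; n₂ = r·n₁ = 2 × 871 = 1742.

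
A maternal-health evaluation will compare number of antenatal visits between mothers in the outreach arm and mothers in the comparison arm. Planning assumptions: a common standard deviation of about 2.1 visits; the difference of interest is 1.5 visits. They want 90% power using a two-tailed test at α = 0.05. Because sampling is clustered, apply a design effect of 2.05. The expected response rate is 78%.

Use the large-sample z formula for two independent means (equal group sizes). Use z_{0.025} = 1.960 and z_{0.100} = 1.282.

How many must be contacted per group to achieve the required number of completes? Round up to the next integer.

n = (z_{α/2} + z_β)² · (σ₁² + σ₂²) / δ²
  = (1.960 + 1.282)² · (2·2.1² = 8.82) / 1.5²
  = 10.5106 · 8.82 / 2.25
  = 41.20
Design effect: 2.05 × 41.20 = 84.46.
Adjust for 78% response: 84.46 / 0.78 = 108.29.
Round up → n = 109 per group.

n = 109 per group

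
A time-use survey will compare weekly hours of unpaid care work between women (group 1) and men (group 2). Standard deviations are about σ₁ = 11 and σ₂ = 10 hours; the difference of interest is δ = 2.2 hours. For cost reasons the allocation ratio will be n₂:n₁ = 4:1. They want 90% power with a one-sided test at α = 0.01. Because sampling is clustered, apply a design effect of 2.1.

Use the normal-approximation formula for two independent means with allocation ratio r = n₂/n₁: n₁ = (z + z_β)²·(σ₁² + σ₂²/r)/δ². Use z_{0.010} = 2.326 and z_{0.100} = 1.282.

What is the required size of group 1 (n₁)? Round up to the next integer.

n₁ = 825

n₁ = (z_α + z_β)² · (σ₁² + σ₂²/r) / δ²
   = (2.326 + 1.282)² · (11² + 10²/4) / 2.2²
   = 13.0177 · (121 + 25) / 4.84
   = 13.0177 · 146 / 4.84
   = 392.68
Design effect: 2.1 × 392.68 = 824.63.
Round up → n₁ = 825; n₂ = r·n₁ = 4 × 825 = 3300.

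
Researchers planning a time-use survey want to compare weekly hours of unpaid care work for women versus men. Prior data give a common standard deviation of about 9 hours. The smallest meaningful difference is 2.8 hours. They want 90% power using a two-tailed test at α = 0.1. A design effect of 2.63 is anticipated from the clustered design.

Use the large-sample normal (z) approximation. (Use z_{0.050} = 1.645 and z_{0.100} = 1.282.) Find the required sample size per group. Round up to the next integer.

n = (z_{α/2} + z_β)² · (σ₁² + σ₂²) / δ²
  = (1.645 + 1.282)² · (2·9² = 162) / 2.8²
  = 8.5673 · 162 / 7.84
  = 177.03
Design effect: 2.63 × 177.03 = 465.59.
Round up → n = 466 per group.

n = 466 per group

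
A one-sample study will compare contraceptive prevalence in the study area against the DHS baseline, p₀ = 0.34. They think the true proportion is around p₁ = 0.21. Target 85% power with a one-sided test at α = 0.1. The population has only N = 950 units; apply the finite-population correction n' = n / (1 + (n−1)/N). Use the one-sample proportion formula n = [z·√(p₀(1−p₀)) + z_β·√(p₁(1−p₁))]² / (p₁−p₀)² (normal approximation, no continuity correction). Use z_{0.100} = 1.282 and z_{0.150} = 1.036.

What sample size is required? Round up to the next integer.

n = [z_α·√(p₀q₀) + z_β·√(p₁q₁)]² / (p₁ − p₀)²
  = [1.282·√(0.34·0.66) + 1.036·√(0.21·0.79)]² / (-0.13)²
  = [1.282·0.4737 + 1.036·0.4073]² / 0.0169
  = [1.0293]² / 0.0169
  = 62.69
Finite-population correction (N = 950): 62.69 / (1 + (62.69 − 1)/950) = 58.86.
Round up → n = 59.

n = 59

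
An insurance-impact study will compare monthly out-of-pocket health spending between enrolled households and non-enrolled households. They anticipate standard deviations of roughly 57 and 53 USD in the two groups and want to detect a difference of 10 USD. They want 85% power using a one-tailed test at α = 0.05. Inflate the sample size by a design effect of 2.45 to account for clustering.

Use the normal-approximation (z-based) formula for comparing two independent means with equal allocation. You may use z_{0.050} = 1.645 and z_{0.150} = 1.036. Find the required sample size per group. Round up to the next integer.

n = (z_α + z_β)² · (σ₁² + σ₂²) / δ²
  = (1.645 + 1.036)² · (57² + 53² = 6058) / 10²
  = 7.1878 · 6058 / 100
  = 435.43
Design effect: 2.45 × 435.43 = 1066.81.
Round up → n = 1067 per group.

n = 1067 per group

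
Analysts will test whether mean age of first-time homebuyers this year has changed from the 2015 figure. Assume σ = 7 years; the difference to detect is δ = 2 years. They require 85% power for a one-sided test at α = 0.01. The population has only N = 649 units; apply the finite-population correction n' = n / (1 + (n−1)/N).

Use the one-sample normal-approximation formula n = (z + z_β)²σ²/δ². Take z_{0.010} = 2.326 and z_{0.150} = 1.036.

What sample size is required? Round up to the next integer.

n = 115

n = (z_α + z_β)² · σ² / δ²
  = (2.326 + 1.036)² · 7² / 2²
  = 11.3030 · 49 / 4
  = 138.46
Finite-population correction (N = 649): 138.46 / (1 + (138.46 − 1)/649) = 114.26.
Round up → n = 115.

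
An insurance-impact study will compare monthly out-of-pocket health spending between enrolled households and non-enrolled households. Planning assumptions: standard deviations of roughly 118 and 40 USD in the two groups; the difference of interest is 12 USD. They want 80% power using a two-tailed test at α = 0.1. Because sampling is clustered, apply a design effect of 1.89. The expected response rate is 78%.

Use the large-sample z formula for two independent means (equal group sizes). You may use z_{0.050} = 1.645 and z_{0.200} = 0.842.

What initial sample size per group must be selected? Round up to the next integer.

n = 1616 per group

n = (z_{α/2} + z_β)² · (σ₁² + σ₂²) / δ²
  = (1.645 + 0.842)² · (118² + 40² = 15524) / 12²
  = 6.1852 · 15524 / 144
  = 666.80
Design effect: 1.89 × 666.80 = 1260.24.
Adjust for 78% response: 1260.24 / 0.78 = 1615.70.
Round up → n = 1616 per group.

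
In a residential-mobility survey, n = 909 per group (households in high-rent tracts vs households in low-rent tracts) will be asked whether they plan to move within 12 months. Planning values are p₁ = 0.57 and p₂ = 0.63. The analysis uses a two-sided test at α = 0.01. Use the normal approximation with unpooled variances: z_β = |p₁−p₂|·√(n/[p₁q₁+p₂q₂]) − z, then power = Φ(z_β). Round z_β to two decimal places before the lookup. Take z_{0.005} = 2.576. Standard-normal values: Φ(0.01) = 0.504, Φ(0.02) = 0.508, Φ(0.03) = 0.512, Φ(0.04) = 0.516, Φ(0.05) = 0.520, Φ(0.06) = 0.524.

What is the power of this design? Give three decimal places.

z_β = |p₁−p₂|·√(n/[p₁q₁+p₂q₂]) − z_{α/2}
    = 0.06 · √(909/0.4782) − 2.576
    = 0.06 · 43.5991 − 2.576
    = 2.6159 − 2.576 = 0.0399 → 0.04
Power = Φ(0.04) = 0.516.

Power ≈ 0.516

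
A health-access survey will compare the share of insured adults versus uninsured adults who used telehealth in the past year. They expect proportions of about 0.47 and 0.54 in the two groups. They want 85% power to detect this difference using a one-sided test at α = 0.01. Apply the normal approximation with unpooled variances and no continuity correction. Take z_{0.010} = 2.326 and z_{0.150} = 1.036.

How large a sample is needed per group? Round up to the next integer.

n = (z_α + z_β)² · [p₁(1−p₁) + p₂(1−p₂)] / (p₁ − p₂)²
  = (2.326 + 1.036)² · (0.47·0.53 + 0.54·0.46) / (-0.07)²
  = (3.362)² · (0.2491 + 0.2484) / 0.0049
  = 11.3030 · 0.4975 / 0.0049
  = 1147.60
Round up → n = 1148 per group.

n = 1148 per group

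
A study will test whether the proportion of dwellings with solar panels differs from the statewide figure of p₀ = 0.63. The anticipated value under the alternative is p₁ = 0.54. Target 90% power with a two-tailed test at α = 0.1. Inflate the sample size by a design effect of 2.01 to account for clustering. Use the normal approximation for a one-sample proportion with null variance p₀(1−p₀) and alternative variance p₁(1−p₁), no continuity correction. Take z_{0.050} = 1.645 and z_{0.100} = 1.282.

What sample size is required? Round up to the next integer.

n = [z_{α/2}·√(p₀q₀) + z_β·√(p₁q₁)]² / (p₁ − p₀)²
  = [1.645·√(0.63·0.37) + 1.282·√(0.54·0.46)]² / (-0.09)²
  = [1.645·0.4828 + 1.282·0.4984]² / 0.0081
  = [1.4332]² / 0.0081
  = 253.57
Design effect: 2.01 × 253.57 = 509.68.
Round up → n = 510.

n = 510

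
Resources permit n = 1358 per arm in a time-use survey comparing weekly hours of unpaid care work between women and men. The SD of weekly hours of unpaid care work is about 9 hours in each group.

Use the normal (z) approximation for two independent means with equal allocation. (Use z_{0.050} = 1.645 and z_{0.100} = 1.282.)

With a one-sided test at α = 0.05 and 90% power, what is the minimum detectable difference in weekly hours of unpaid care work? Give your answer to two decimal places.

δ = (z_α + z_β) · √((σ₁²+σ₂²)/n)
  = (1.645 + 1.282) · √(162/1358)
  = 2.927 · √0.11929
  = 2.927 · 0.3454
  = 1.0110

Minimum detectable difference ≈ 1.01 hours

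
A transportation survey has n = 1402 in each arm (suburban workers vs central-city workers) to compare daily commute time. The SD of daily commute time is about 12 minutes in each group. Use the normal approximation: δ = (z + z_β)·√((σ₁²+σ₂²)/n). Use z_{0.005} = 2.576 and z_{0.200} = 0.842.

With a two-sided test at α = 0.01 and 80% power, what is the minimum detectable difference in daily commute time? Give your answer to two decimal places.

δ = (z_{α/2} + z_β) · √((σ₁²+σ₂²)/n)
  = (2.576 + 0.842) · √(288/1402)
  = 3.418 · √0.20542
  = 3.418 · 0.4532
  = 1.5492

Minimum detectable difference ≈ 1.55 minutes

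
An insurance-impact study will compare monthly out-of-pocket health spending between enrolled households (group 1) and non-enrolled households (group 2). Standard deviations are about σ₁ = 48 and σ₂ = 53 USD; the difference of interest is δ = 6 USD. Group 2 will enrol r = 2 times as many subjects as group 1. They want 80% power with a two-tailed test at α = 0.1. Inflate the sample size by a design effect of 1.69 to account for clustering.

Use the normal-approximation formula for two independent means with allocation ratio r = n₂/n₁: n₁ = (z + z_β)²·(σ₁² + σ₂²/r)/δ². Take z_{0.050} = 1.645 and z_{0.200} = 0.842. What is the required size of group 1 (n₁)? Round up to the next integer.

n₁ = (z_{α/2} + z_β)² · (σ₁² + σ₂²/r) / δ²
   = (1.645 + 0.842)² · (48² + 53²/2) / 6²
   = 6.1852 · (2304 + 1404.5) / 36
   = 6.1852 · 3708.5 / 36
   = 637.16
Design effect: 1.69 × 637.16 = 1076.80.
Round up → n₁ = 1077; n₂ = r·n₁ = 2 × 1077 = 2154.

n₁ = 1077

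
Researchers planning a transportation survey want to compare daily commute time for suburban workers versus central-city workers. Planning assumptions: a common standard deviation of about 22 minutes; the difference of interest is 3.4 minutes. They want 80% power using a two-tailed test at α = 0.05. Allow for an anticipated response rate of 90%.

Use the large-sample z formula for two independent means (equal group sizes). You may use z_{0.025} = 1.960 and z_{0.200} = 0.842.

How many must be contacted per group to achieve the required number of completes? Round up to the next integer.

n = 731 per group

n = (z_{α/2} + z_β)² · (σ₁² + σ₂²) / δ²
  = (1.960 + 0.842)² · (2·22² = 968) / 3.4²
  = 7.8512 · 968 / 11.56
  = 657.44
Adjust for 90% response: 657.44 / 0.90 = 730.48.
Round up → n = 731 per group.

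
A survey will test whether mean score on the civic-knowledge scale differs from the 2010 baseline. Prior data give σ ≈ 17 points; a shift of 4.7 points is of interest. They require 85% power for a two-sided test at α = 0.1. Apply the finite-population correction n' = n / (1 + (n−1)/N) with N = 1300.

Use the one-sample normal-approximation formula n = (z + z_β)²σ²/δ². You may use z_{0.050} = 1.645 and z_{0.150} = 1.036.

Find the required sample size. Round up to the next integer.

n = (z_{α/2} + z_β)² · σ² / δ²
  = (1.645 + 1.036)² · 17² / 4.7²
  = 7.1878 · 289 / 22.09
  = 94.04
Finite-population correction (N = 1300): 94.04 / (1 + (94.04 − 1)/1300) = 87.76.
Round up → n = 88.

n = 88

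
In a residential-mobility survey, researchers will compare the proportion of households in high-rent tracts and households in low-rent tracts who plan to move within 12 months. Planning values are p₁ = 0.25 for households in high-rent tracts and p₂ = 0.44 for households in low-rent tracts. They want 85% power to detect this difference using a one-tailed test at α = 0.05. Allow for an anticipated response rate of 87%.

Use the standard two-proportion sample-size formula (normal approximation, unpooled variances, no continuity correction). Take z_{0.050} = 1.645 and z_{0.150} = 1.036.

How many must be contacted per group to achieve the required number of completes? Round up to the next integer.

n = (z_α + z_β)² · [p₁(1−p₁) + p₂(1−p₂)] / (p₁ − p₂)²
  = (1.645 + 1.036)² · (0.25·0.75 + 0.44·0.56) / (-0.19)²
  = (2.681)² · (0.1875 + 0.2464) / 0.0361
  = 7.1878 · 0.4339 / 0.0361
  = 86.39
Adjust for 87% response: 86.39 / 0.87 = 99.30.
Round up → n = 100 per group.

n = 100 per group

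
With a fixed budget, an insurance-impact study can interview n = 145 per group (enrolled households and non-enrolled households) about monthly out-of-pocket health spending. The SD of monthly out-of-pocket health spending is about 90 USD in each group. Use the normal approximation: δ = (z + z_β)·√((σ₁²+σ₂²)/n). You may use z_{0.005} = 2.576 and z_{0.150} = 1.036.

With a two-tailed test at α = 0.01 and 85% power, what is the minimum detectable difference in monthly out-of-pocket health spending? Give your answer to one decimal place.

Minimum detectable difference ≈ 38.2 USD

δ = (z_{α/2} + z_β) · √((σ₁²+σ₂²)/n)
  = (2.576 + 1.036) · √(16200/145)
  = 3.612 · √111.7241
  = 3.612 · 10.5700
  = 38.1787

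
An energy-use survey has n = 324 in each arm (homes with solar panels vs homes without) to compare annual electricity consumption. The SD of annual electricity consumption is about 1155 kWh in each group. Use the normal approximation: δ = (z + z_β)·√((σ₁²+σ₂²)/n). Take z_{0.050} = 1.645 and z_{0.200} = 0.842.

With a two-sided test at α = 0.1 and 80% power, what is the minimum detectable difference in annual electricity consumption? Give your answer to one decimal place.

Minimum detectable difference ≈ 225.7 kWh

δ = (z_{α/2} + z_β) · √((σ₁²+σ₂²)/n)
  = (1.645 + 0.842) · √(2668050/324)
  = 2.487 · √8234.7
  = 2.487 · 90.7454
  = 225.6837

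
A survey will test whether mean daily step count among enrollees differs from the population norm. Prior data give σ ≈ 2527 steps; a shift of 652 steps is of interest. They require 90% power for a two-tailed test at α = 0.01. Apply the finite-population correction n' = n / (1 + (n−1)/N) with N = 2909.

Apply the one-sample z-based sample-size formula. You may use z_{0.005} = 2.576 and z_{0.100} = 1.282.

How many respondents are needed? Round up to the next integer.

n = (z_{α/2} + z_β)² · σ² / δ²
  = (2.576 + 1.282)² · 2527² / 652²
  = 14.8842 · 6385729 / 425104
  = 223.58
Finite-population correction (N = 2909): 223.58 / (1 + (223.58 − 1)/2909) = 207.69.
Round up → n = 208.

n = 208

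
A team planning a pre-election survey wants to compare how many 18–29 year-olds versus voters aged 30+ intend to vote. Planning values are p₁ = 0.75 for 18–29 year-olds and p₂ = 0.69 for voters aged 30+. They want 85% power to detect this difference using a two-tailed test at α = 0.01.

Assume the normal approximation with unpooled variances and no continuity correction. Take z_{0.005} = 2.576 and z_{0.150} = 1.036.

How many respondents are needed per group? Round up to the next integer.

n = 1455 per group

n = (z_{α/2} + z_β)² · [p₁(1−p₁) + p₂(1−p₂)] / (p₁ − p₂)²
  = (2.576 + 1.036)² · (0.75·0.25 + 0.69·0.31) / (0.06)²
  = (3.612)² · (0.1875 + 0.2139) / 0.0036
  = 13.0465 · 0.4014 / 0.0036
  = 1454.69
Round up → n = 1455 per group.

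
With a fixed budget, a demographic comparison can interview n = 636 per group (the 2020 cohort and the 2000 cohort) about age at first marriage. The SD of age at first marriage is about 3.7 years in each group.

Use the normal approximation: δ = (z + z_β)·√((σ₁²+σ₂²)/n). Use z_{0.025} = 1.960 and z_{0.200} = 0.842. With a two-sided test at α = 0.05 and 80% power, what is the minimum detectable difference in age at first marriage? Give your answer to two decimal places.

δ = (z_{α/2} + z_β) · √((σ₁²+σ₂²)/n)
  = (1.960 + 0.842) · √(27.38/636)
  = 2.802 · √0.04305
  = 2.802 · 0.2075
  = 0.5814

Minimum detectable difference ≈ 0.58 years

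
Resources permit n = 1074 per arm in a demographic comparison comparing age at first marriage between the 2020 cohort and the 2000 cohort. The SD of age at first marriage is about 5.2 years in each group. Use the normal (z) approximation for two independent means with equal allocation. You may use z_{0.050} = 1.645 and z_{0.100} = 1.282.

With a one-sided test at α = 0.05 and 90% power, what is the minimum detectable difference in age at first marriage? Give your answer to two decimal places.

δ = (z_α + z_β) · √((σ₁²+σ₂²)/n)
  = (1.645 + 1.282) · √(54.08/1074)
  = 2.927 · √0.05035
  = 2.927 · 0.2244
  = 0.6568

Minimum detectable difference ≈ 0.66 years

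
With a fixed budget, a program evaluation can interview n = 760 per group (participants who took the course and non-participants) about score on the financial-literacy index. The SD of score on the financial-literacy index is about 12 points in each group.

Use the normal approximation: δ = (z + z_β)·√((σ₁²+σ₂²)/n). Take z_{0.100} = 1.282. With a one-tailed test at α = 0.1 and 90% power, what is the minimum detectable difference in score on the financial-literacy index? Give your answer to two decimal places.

δ = (z_α + z_β) · √((σ₁²+σ₂²)/n)
  = (1.282 + 1.282) · √(288/760)
  = 2.564 · √0.37895
  = 2.564 · 0.6156
  = 1.5784

Minimum detectable difference ≈ 1.58 points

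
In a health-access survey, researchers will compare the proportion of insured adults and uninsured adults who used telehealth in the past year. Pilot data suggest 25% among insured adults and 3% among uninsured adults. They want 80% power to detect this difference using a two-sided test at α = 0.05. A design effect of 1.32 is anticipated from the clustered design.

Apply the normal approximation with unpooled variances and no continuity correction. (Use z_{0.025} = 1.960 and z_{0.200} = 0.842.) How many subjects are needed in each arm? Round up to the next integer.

n = 47 per group

n = (z_{α/2} + z_β)² · [p₁(1−p₁) + p₂(1−p₂)] / (p₁ − p₂)²
  = (1.960 + 0.842)² · (0.25·0.75 + 0.03·0.97) / (0.22)²
  = (2.802)² · (0.1875 + 0.0291) / 0.0484
  = 7.8512 · 0.2166 / 0.0484
  = 35.14
Design effect: 1.32 × 35.14 = 46.38.
Round up → n = 47 per group.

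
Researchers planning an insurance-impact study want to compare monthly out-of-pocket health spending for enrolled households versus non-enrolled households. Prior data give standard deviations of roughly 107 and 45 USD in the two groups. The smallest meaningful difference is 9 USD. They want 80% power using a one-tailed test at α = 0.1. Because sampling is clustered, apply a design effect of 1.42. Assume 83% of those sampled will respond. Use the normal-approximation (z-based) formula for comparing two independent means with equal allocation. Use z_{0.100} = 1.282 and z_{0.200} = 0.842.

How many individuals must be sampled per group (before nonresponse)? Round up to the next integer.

n = 1284 per group

n = (z_α + z_β)² · (σ₁² + σ₂²) / δ²
  = (1.282 + 0.842)² · (107² + 45² = 13474) / 9²
  = 4.5114 · 13474 / 81
  = 750.45
Design effect: 1.42 × 750.45 = 1065.64.
Adjust for 83% response: 1065.64 / 0.83 = 1283.90.
Round up → n = 1284 per group.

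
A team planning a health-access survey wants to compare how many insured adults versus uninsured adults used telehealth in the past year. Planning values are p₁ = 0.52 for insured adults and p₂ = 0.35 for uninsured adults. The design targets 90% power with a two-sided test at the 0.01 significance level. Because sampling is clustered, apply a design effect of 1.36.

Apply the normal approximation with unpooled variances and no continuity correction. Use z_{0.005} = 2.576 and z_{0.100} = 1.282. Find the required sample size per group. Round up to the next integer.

n = 335 per group

n = (z_{α/2} + z_β)² · [p₁(1−p₁) + p₂(1−p₂)] / (p₁ − p₂)²
  = (2.576 + 1.282)² · (0.52·0.48 + 0.35·0.65) / (0.17)²
  = (3.858)² · (0.2496 + 0.2275) / 0.0289
  = 14.8842 · 0.4771 / 0.0289
  = 245.72
Design effect: 1.36 × 245.72 = 334.18.
Round up → n = 335 per group.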